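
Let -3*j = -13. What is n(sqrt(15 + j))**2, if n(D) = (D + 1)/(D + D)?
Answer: (3 + sqrt(174))**2/696 ≈ 0.37665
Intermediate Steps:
j = 13/3 (j = -1/3*(-13) = 13/3 ≈ 4.3333)
n(D) = (1 + D)/(2*D) (n(D) = (1 + D)/((2*D)) = (1 + D)*(1/(2*D)) = (1 + D)/(2*D))
n(sqrt(15 + j))**2 = ((1 + sqrt(15 + 13/3))/(2*(sqrt(15 + 13/3))))**2 = ((1 + sqrt(58/3))/(2*(sqrt(58/3))))**2 = ((1 + sqrt(174)/3)/(2*((sqrt(174)/3))))**2 = ((sqrt(174)/58)*(1 + sqrt(174)/3)/2)**2 = (sqrt(174)*(1 + sqrt(174)/3)/116)**2 = 3*(1 + sqrt(174)/3)**2/232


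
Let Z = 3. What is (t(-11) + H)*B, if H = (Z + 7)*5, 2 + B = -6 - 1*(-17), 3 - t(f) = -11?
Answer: 576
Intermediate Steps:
t(f) = 14 (t(f) = 3 - 1*(-11) = 3 + 11 = 14)
B = 9 (B = -2 + (-6 - 1*(-17)) = -2 + (-6 + 17) = -2 + 11 = 9)
H = 50 (H = (3 + 7)*5 = 10*5 = 50)
(t(-11) + H)*B = (14 + 50)*9 = 64*9 = 576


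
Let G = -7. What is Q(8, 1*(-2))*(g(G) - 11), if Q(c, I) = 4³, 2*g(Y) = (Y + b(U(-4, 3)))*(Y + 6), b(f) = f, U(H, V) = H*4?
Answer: 32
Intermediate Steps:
U(H, V) = 4*H
g(Y) = (-16 + Y)*(6 + Y)/2 (g(Y) = ((Y + 4*(-4))*(Y + 6))/2 = ((Y - 16)*(6 + Y))/2 = ((-16 + Y)*(6 + Y))/2 = (-16 + Y)*(6 + Y)/2)
Q(c, I) = 64
Q(8, 1*(-2))*(g(G) - 11) = 64*((-48 + (½)*(-7)² - 5*(-7)) - 11) = 64*((-48 + (½)*49 + 35) - 11) = 64*((-48 + 49/2 + 35) - 11) = 64*(23/2 - 11) = 64*(½) = 32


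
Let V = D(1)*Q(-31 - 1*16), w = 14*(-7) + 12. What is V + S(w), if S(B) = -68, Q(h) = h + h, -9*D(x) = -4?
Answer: -988/9 ≈ -109.78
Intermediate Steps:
D(x) = 4/9 (D(x) = -⅑*(-4) = 4/9)
w = -86 (w = -98 + 12 = -86)
Q(h) = 2*h
V = -376/9 (V = 4*(2*(-31 - 1*16))/9 = 4*(2*(-31 - 16))/9 = 4*(2*(-47))/9 = (4/9)*(-94) = -376/9 ≈ -41.778)
V + S(w) = -376/9 - 68 = -988/9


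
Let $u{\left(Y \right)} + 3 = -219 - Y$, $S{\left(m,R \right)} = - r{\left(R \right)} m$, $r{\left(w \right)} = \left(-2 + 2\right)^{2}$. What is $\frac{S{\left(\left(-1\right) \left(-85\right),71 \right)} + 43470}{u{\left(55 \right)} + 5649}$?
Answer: $\frac{21735}{2686} \approx 8.092$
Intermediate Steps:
$r{\left(w \right)} = 0$ ($r{\left(w \right)} = 0^{2} = 0$)
$S{\left(m,R \right)} = 0$ ($S{\left(m,R \right)} = \left(-1\right) 0 m = 0 m = 0$)
$u{\left(Y \right)} = -222 - Y$ ($u{\left(Y \right)} = -3 - \left(219 + Y\right) = -222 - Y$)
$\frac{S{\left(\left(-1\right) \left(-85\right),71 \right)} + 43470}{u{\left(55 \right)} + 5649} = \frac{0 + 43470}{\left(-222 - 55\right) + 5649} = \frac{43470}{\left(-222 - 55\right) + 5649} = \frac{43470}{-277 + 5649} = \frac{43470}{5372} = 43470 \cdot \frac{1}{5372} = \frac{21735}{2686}$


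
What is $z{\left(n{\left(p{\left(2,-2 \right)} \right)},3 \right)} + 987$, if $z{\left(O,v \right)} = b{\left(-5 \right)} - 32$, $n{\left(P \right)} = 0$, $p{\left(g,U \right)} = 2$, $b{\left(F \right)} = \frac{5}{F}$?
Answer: $954$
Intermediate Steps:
$z{\left(O,v \right)} = -33$ ($z{\left(O,v \right)} = \frac{5}{-5} - 32 = 5 \left(- \frac{1}{5}\right) - 32 = -1 - 32 = -33$)
$z{\left(n{\left(p{\left(2,-2 \right)} \right)},3 \right)} + 987 = -33 + 987 = 954$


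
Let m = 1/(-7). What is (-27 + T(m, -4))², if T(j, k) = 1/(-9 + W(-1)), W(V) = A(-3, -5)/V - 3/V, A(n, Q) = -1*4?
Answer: 3025/4 ≈ 756.25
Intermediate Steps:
A(n, Q) = -4
m = -⅐ ≈ -0.14286
W(V) = -7/V (W(V) = -4/V - 3/V = -7/V)
T(j, k) = -½ (T(j, k) = 1/(-9 - 7/(-1)) = 1/(-9 - 7*(-1)) = 1/(-9 + 7) = 1/(-2) = -½)
(-27 + T(m, -4))² = (-27 - ½)² = (-55/2)² = 3025/4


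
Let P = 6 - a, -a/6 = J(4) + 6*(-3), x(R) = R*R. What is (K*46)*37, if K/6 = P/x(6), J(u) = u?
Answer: -22126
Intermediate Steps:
x(R) = R²
a = 84 (a = -6*(4 + 6*(-3)) = -6*(4 - 18) = -6*(-14) = 84)
P = -78 (P = 6 - 1*84 = 6 - 84 = -78)
K = -13 (K = 6*(-78/6²) = 6*(-78/36) = 6*((1/36)*(-78)) = 6*(-13/6) = -13)
(K*46)*37 = -13*46*37 = -598*37 = -22126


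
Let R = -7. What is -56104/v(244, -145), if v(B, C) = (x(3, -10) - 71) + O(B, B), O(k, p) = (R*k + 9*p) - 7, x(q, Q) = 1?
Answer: -56104/411 ≈ -136.51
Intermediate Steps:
O(k, p) = -7 - 7*k + 9*p (O(k, p) = (-7*k + 9*p) - 7 = -7 - 7*k + 9*p)
v(B, C) = -77 + 2*B (v(B, C) = (1 - 71) + (-7 - 7*B + 9*B) = -70 + (-7 + 2*B) = -77 + 2*B)
-56104/v(244, -145) = -56104/(-77 + 2*244) = -56104/(-77 + 488) = -56104/411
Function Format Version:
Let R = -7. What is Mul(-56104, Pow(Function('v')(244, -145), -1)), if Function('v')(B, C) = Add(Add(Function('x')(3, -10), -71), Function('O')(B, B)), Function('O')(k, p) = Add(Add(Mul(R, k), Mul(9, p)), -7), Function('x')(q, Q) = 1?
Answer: Rational(-56104, 411) ≈ -136.51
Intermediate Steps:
Function('O')(k, p) = Add(-7, Mul(-7, k), Mul(9, p)) (Function('O')(k, p) = Add(Add(Mul(-7, k), Mul(9, p)), -7) = Add(-7, Mul(-7, k), Mul(9, p)))
Function('v')(B, C) = Add(-77, Mul(2, B)) (Function('v')(B, C) = Add(Add(1, -71), Add(-7, Mul(-7, B), Mul(9, B))) = Add(-70, Add(-7, Mul(2, B))) = Add(-77, Mul(2, B)))
Mul(-56104, Pow(Function('v')(244, -145), -1)) = Mul(-56104, Pow(Add(-77, Mul(2, 244)), -1)) = Mul(-56104, Pow(Add(-77, 488), -1)) = Mul(-56104, Pow(411, -1)) = Mul(-56104, Rational(1, 411)) = Rational(-56104, 411)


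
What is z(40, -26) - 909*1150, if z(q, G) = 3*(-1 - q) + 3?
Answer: -1045470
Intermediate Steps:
z(q, G) = -3*q (z(q, G) = (-3 - 3*q) + 3 = -3*q)
z(40, -26) - 909*1150 = -3*40 - 909*1150 = -120 - 1045350 = -1045470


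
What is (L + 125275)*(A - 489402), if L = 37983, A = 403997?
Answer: -13943049490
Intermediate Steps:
(L + 125275)*(A - 489402) = (37983 + 125275)*(403997 - 489402) = 163258*(-85405) = -13943049490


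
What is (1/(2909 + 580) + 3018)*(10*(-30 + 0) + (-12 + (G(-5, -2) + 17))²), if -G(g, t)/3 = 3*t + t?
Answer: 5696623423/3489 ≈ 1.6327e+6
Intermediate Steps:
G(g, t) = -12*t (G(g, t) = -3*(3*t + t) = -12*t)
(1/(2909 + 580) + 3018)*(10*(-30 + 0) + (-12 + (G(-5, -2) + 17))²) = (1/(2909 + 580) + 3018)*(10*(-30 + 0) + (-12 + (-12*(-2) + 17))²) = (1/3489 + 3018)*(10*(-30) + (-12 + (24 + 17))²) = (1/3489 + 3018)*(-300 + (-12 + 41)²) = 10529803*(-300 + 29²)/3489 = 10529803*(-300 + 841)/3489 = (10529803/3489)*541 = 5696623423/3489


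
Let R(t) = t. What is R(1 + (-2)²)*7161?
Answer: 35805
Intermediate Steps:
R(1 + (-2)²)*7161 = (1 + (-2)²)*7161 = (1 + 4)*7161 = 5*7161 = 35805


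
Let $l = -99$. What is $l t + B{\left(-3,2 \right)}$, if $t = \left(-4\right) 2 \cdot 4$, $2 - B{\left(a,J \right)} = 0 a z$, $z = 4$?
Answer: $3170$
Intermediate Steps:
$B{\left(a,J \right)} = 2$ ($B{\left(a,J \right)} = 2 - 0 a 4 = 2 - 0 \cdot 4 = 2 - 0 = 2 + 0 = 2$)
$t = -32$ ($t = \left(-8\right) 4 = -32$)
$l t + B{\left(-3,2 \right)} = \left(-99\right) \left(-32\right) + 2 = 3168 + 2 = 3170$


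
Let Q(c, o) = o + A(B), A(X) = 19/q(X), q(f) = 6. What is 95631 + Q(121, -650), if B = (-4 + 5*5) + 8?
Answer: 569905/6 ≈ 94984.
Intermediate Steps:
B = 29 (B = (-4 + 25) + 8 = 21 + 8 = 29)
A(X) = 19/6
Q(c, o) = 19/6 + o (Q(c, o) = o + 19/6 = 19/6 + o)
95631 + Q(121, -650) = 95631 + (19/6 - 650) = 95631 - 3881/6 = 569905/6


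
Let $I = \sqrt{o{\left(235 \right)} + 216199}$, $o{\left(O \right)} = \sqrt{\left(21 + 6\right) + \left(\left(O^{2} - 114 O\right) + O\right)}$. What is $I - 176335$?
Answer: $-176335 + \sqrt{216199 + \sqrt{28697}} \approx -1.7587 \cdot 10^{5}$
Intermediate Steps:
$o{\left(O \right)} = \sqrt{27 + O^{2} - 113 O}$ ($o{\left(O \right)} = \sqrt{27 + \left(O^{2} - 113 O\right)} = \sqrt{27 + O^{2} - 113 O}$)
$I = \sqrt{216199 + \sqrt{28697}}$ ($I = \sqrt{\sqrt{27 + 235^{2} - 26555} + 216199} = \sqrt{\sqrt{27 + 55225 - 26555} + 216199} = \sqrt{\sqrt{28697} + 216199} = \sqrt{216199 + \sqrt{28697}} \approx 465.15$)
$I - 176335 = \sqrt{216199 + \sqrt{28697}} - 176335 = -176335 + \sqrt{216199 + \sqrt{28697}}$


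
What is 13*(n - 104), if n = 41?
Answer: -819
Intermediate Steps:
13*(n - 104) = 13*(41 - 104) = 13*(-63) = -819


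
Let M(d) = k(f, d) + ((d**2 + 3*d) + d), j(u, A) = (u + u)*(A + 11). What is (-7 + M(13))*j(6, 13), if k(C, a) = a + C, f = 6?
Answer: 67104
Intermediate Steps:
j(u, A) = 2*u*(11 + A) (j(u, A) = (2*u)*(11 + A) = 2*u*(11 + A))
k(C, a) = C + a
M(d) = 6 + d**2 + 5*d (M(d) = (6 + d) + ((d**2 + 3*d) + d) = (6 + d) + (d**2 + 4*d) = 6 + d**2 + 5*d)
(-7 + M(13))*j(6, 13) = (-7 + (6 + 13**2 + 5*13))*(2*6*(11 + 13)) = (-7 + (6 + 169 + 65))*(2*6*24) = (-7 + 240)*288 = 233*288 = 67104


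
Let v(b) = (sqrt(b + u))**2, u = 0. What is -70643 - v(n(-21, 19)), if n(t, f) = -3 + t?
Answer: -70619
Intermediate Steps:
v(b) = b (v(b) = (sqrt(b + 0))**2 = (sqrt(b))**2 = b)
-70643 - v(n(-21, 19)) = -70643 - (-3 - 21) = -70643 - 1*(-24) = -70643 + 24 = -70619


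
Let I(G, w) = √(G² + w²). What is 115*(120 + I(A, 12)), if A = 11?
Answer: 13800 + 115*√265 ≈ 15672.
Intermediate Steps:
115*(120 + I(A, 12)) = 115*(120 + √(11² + 12²)) = 115*(120 + √(121 + 144)) = 115*(120 + √265) = 13800 + 115*√265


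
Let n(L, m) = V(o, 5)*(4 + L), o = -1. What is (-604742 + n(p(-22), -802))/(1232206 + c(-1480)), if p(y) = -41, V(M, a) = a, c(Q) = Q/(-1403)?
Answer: -848712581/1728786498 ≈ -0.49093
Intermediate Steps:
c(Q) = -Q/1403 (c(Q) = Q*(-1/1403) = -Q/1403)
n(L, m) = 20 + 5*L (n(L, m) = 5*(4 + L) = 20 + 5*L)
(-604742 + n(p(-22), -802))/(1232206 + c(-1480)) = (-604742 + (20 + 5*(-41)))/(1232206 - 1/1403*(-1480)) = (-604742 + (20 - 205))/(1232206 + 1480/1403) = (-604742 - 185)/(1728786498/1403) = -604927*1403/1728786498 = -848712581/1728786498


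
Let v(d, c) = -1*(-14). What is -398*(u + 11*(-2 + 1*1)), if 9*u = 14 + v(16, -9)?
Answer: 28258/9 ≈ 3139.8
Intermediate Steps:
v(d, c) = 14
u = 28/9 (u = (14 + 14)/9 = (⅑)*28 = 28/9 ≈ 3.1111)
-398*(u + 11*(-2 + 1*1)) = -398*(28/9 + 11*(-2 + 1*1)) = -398*(28/9 + 11*(-2 + 1)) = -398*(28/9 + 11*(-1)) = -398*(28/9 - 11) = -398*(-71/9) = 28258/9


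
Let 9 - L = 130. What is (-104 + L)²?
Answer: 50625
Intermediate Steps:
L = -121 (L = 9 - 1*130 = 9 - 130 = -121)
(-104 + L)² = (-104 - 121)² = (-225)² = 50625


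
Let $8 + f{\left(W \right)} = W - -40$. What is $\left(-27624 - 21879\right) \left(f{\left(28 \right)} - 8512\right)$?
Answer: $418399356$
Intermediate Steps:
$f{\left(W \right)} = 32 + W$ ($f{\left(W \right)} = -8 + \left(W - -40\right) = -8 + \left(W + 40\right) = -8 + \left(40 + W\right) = 32 + W$)
$\left(-27624 - 21879\right) \left(f{\left(28 \right)} - 8512\right) = \left(-27624 - 21879\right) \left(\left(32 + 28\right) - 8512\right) = - 49503 \left(60 - 8512\right) = \left(-49503\right) \left(-8452\right) = 418399356$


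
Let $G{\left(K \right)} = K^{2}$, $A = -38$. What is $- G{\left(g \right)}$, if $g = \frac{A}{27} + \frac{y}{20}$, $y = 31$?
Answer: $- \frac{5929}{291600} \approx -0.020333$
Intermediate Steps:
$g = \frac{77}{540}$ ($g = - \frac{38}{27} + \frac{31}{20} = \frac{77}{540} \approx 0.14259$)
$- G{\left(g \right)} = - \left(\frac{77}{540}\right)^{2} = \left(-1\right) \frac{5929}{291600} = - \frac{5929}{291600}$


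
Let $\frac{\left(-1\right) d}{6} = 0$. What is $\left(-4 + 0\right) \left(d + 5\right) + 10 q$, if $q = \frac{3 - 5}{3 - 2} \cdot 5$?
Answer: $-120$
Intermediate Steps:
$d = 0$ ($d = \left(-6\right) 0 = 0$)
$q = -10$ ($q = - \frac{2}{1} \cdot 5 = \left(-2\right) 1 \cdot 5 = \left(-2\right) 5 = -10$)
$\left(-4 + 0\right) \left(d + 5\right) + 10 q = \left(-4 + 0\right) \left(0 + 5\right) + 10 \left(-10\right) = \left(-4\right) 5 - 100 = -20 - 100 = -120$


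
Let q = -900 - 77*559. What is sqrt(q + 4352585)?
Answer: 3*sqrt(478738) ≈ 2075.7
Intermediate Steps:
q = -43943 (q = -900 - 43043 = -43943)
sqrt(q + 4352585) = sqrt(-43943 + 4352585) = sqrt(4308642) = 3*sqrt(478738)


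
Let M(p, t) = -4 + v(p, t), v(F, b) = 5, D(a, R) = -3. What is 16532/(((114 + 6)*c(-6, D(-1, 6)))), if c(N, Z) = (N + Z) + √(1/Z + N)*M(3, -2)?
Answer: -37197/2620 - 4133*I*√57/7860 ≈ -14.197 - 3.9699*I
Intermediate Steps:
M(p, t) = 1 (M(p, t) = -4 + 5 = 1)
c(N, Z) = N + Z + √(N + 1/Z) (c(N, Z) = (N + Z) + √(1/Z + N)*1 = (N + Z) + √(N + 1/Z)*1 = (N + Z) + √(N + 1/Z) = N + Z + √(N + 1/Z))
16532/(((114 + 6)*c(-6, D(-1, 6)))) = 16532/(((114 + 6)*(-6 - 3 + √(-6 + 1/(-3))))) = 16532/((120*(-6 - 3 + √(-6 - ⅓)))) = 16532/((120*(-6 - 3 + √(-19/3)))) = 16532/((120*(-6 - 3 + I*√57/3))) = 16532/((120*(-9 + I*√57/3))) = 16532/(-1080 + 40*I*√57)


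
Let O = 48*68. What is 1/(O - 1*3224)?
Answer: 1/40 ≈ 0.025000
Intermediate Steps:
O = 3264
1/(O - 1*3224) = 1/(3264 - 1*3224) = 1/(3264 - 3224) = 1/40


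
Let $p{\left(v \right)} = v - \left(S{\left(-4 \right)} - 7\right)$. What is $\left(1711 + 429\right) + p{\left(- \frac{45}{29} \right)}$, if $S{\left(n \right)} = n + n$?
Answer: $\frac{62450}{29} \approx 2153.4$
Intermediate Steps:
$S{\left(n \right)} = 2 n$
$p{\left(v \right)} = 15 + v$ ($p{\left(v \right)} = v - \left(2 \left(-4\right) - 7\right) = v - \left(-8 - 7\right) = v - -15 = v + 15 = 15 + v$)
$\left(1711 + 429\right) + p{\left(- \frac{45}{29} \right)} = \left(1711 + 429\right) + \left(15 - \frac{45}{29}\right) = 2140 + \left(15 - \frac{45}{29}\right) = 2140 + \frac{390}{29} = \frac{62450}{29}$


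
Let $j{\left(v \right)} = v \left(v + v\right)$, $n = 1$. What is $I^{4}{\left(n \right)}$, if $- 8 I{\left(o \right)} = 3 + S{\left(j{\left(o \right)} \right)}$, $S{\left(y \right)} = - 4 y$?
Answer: $\frac{625}{4096} \approx 0.15259$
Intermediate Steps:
$j{\left(v \right)} = 2 v^{2}$ ($j{\left(v \right)} = v 2 v = 2 v^{2}$)
$I{\left(o \right)} = - \frac{3}{8} + o^{2}$ ($I{\left(o \right)} = - \frac{3 - 4 \cdot 2 o^{2}}{8} = - \frac{3 - 8 o^{2}}{8} = - \frac{3}{8} + o^{2}$)
$I^{4}{\left(n \right)} = \left(- \frac{3}{8} + 1^{2}\right)^{4} = \left(- \frac{3}{8} + 1\right)^{4} = \left(\frac{5}{8}\right)^{4} = \frac{625}{4096}$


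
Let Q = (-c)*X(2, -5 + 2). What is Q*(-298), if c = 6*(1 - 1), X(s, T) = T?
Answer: 0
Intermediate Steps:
c = 0 (c = 6*0 = 0)
Q = 0 (Q = (-1*0)*(-5 + 2) = 0*(-3) = 0)
Q*(-298) = 0*(-298) = 0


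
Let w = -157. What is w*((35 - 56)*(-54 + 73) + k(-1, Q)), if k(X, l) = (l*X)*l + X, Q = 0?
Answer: 62800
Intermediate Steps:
k(X, l) = X + X*l² (k(X, l) = (X*l)*l + X = X*l² + X = X + X*l²)
w*((35 - 56)*(-54 + 73) + k(-1, Q)) = -157*((35 - 56)*(-54 + 73) - (1 + 0²)) = -157*(-21*19 - (1 + 0)) = -157*(-399 - 1*1) = -157*(-399 - 1) = -157*(-400) = 62800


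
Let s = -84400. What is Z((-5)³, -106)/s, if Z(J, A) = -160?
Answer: 2/1055 ≈ 0.0018957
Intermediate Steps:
Z((-5)³, -106)/s = -160/(-84400) = -160*(-1/84400) = 2/1055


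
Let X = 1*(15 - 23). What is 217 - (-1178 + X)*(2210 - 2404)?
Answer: -229867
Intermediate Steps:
X = -8 (X = 1*(-8) = -8)
217 - (-1178 + X)*(2210 - 2404) = 217 - (-1178 - 8)*(2210 - 2404) = 217 - (-1186)*(-194) = 217 - 1*230084 = 217 - 230084 = -229867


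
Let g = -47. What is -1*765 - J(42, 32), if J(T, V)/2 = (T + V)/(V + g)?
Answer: -11327/15 ≈ -755.13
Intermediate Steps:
J(T, V) = 2*(T + V)/(-47 + V) (J(T, V) = 2*((T + V)/(V - 47)) = 2*((T + V)/(-47 + V)) = 2*(T + V)/(-47 + V))
-1*765 - J(42, 32) = -1*765 - 2*(42 + 32)/(-47 + 32) = -765 - 2*74/(-15) = -765 - 2*(-1)*74/15 = -765 - 1*(-148/15) = -765 + 148/15 = -11327/15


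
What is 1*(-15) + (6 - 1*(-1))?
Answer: -8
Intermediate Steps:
1*(-15) + (6 - 1*(-1)) = -15 + (6 + 1) = -15 + 7 = -8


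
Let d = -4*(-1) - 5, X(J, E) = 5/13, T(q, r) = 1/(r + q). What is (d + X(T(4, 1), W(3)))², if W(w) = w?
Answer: 64/169 ≈ 0.37870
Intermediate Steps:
T(q, r) = 1/(q + r)
X(J, E) = 5/13 (X(J, E) = 5*(1/13) = 5/13)
d = -1 (d = 4 - 5 = -1)
(d + X(T(4, 1), W(3)))² = (-1 + 5/13)² = (-8/13)² = 64/169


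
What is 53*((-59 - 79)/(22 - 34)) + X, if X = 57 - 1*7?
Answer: 1319/2 ≈ 659.50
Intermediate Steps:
X = 50 (X = 57 - 7 = 50)
53*((-59 - 79)/(22 - 34)) + X = 53*((-59 - 79)/(22 - 34)) + 50 = 53*(-138/(-12)) + 50 = 53*(-138*(-1/12)) + 50 = 53*(23/2) + 50 = 1219/2 + 50 = 1319/2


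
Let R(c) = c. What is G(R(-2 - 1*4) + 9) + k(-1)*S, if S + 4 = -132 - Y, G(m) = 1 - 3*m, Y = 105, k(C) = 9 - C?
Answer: -2418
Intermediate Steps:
S = -241 (S = -4 + (-132 - 1*105) = -4 + (-132 - 105) = -4 - 237 = -241)
G(R(-2 - 1*4) + 9) + k(-1)*S = (1 - 3*((-2 - 1*4) + 9)) + (9 - 1*(-1))*(-241) = (1 - 3*((-2 - 4) + 9)) + (9 + 1)*(-241) = (1 - 3*(-6 + 9)) + 10*(-241) = (1 - 3*3) - 2410 = (1 - 9) - 2410 = -8 - 2410 = -2418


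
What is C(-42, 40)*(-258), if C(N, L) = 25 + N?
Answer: 4386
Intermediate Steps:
C(-42, 40)*(-258) = (25 - 42)*(-258) = -17*(-258) = 4386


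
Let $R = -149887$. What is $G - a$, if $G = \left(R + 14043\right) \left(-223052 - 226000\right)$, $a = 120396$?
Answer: $61000899492$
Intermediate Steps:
$G = 61001019888$ ($G = \left(-149887 + 14043\right) \left(-223052 - 226000\right) = \left(-135844\right) \left(-449052\right) = 61001019888$)
$G - a = 61001019888 - 120396 = 61000899492$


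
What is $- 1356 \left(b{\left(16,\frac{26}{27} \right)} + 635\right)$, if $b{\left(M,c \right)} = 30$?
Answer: $-901740$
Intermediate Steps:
$- 1356 \left(b{\left(16,\frac{26}{27} \right)} + 635\right) = - 1356 \left(30 + 635\right) = \left(-1356\right) 665 = -901740$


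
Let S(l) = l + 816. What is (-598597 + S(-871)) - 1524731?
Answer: -2123383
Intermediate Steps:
S(l) = 816 + l
(-598597 + S(-871)) - 1524731 = (-598597 + (816 - 871)) - 1524731 = (-598597 - 55) - 1524731 = -598652 - 1524731 = -2123383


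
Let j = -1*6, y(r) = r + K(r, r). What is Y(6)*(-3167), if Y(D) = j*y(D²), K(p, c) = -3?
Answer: 627066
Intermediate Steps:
y(r) = -3 + r (y(r) = r - 3 = -3 + r)
j = -6
Y(D) = 18 - 6*D² (Y(D) = -6*(-3 + D²) = 18 - 6*D²)
Y(6)*(-3167) = (18 - 6*6²)*(-3167) = (18 - 6*36)*(-3167) = (18 - 216)*(-3167) = -198*(-3167) = 627066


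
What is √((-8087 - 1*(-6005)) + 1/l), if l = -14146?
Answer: I*√416627610058/14146 ≈ 45.629*I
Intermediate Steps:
√((-8087 - 1*(-6005)) + 1/l) = √((-8087 - 1*(-6005)) + 1/(-14146)) = √((-8087 + 6005) - 1/14146) = √(-2082 - 1/14146) = √(-29451973/14146) = I*√416627610058/14146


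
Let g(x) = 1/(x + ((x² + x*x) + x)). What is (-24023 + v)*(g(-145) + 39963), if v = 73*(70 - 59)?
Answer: -215282279649/232 ≈ -9.2794e+8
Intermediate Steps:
v = 803 (v = 73*11 = 803)
g(x) = 1/(2*x + 2*x²) (g(x) = 1/(x + ((x² + x²) + x)) = 1/(x + (2*x² + x)) = 1/(x + (x + 2*x²)) = 1/(2*x + 2*x²))
(-24023 + v)*(g(-145) + 39963) = (-24023 + 803)*((½)/(-145*(1 - 145)) + 39963) = -23220*((½)*(-1/145)/(-144) + 39963) = -23220*((½)*(-1/145)*(-1/144) + 39963) = -23220*(1/41760 + 39963) = -23220*1668854881/41760 = -215282279649/232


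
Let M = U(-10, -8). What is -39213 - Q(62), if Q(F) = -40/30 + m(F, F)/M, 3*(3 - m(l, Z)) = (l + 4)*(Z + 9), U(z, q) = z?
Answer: -1181027/30 ≈ -39368.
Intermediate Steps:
m(l, Z) = 3 - (4 + l)*(9 + Z)/3 (m(l, Z) = 3 - (l + 4)*(Z + 9)/3 = 3 - (4 + l)*(9 + Z)/3)
M = -10
Q(F) = -13/30 + F²/30 + 13*F/30 (Q(F) = -40/30 + (-9 - 3*F - 4*F/3 - F*F/3)/(-10) = -40*1/30 + (-9 - 3*F - 4*F/3 - F²/3)*(-⅒) = -4/3 + (-9 - 13*F/3 - F²/3)*(-⅒) = -4/3 + (9/10 + F²/30 + 13*F/30) = -13/30 + F²/30 + 13*F/30)
-39213 - Q(62) = -39213 - (-13/30 + (1/30)*62² + (13/30)*62) = -39213 - (-13/30 + (1/30)*3844 + 403/15) = -39213 - (-13/30 + 1922/15 + 403/15) = -39213 - 1*4637/30 = -39213 - 4637/30 = -1181027/30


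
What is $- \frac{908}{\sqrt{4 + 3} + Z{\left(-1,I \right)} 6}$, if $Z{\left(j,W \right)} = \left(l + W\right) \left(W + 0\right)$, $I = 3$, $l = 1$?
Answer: $- \frac{65376}{5177} + \frac{908 \sqrt{7}}{5177} \approx -12.164$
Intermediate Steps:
$Z{\left(j,W \right)} = W \left(1 + W\right)$ ($Z{\left(j,W \right)} = \left(1 + W\right) \left(W + 0\right) = \left(1 + W\right) W = W \left(1 + W\right)$)
$- \frac{908}{\sqrt{4 + 3} + Z{\left(-1,I \right)} 6} = - \frac{908}{\sqrt{4 + 3} + 3 \left(1 + 3\right) 6} = - \frac{908}{\sqrt{7} + 3 \cdot 4 \cdot 6} = - \frac{908}{\sqrt{7} + 12 \cdot 6} = - \frac{908}{\sqrt{7} + 72} = - \frac{908}{72 + \sqrt{7}}$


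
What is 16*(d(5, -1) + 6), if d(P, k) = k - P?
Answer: 0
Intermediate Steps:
16*(d(5, -1) + 6) = 16*((-1 - 1*5) + 6) = 16*((-1 - 5) + 6) = 16*(-6 + 6) = 16*0 = 0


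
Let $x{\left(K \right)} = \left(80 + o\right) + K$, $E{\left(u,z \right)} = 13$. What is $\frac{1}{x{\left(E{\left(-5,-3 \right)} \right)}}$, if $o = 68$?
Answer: $\frac{1}{161} \approx 0.0062112$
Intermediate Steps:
$x{\left(K \right)} = 148 + K$ ($x{\left(K \right)} = \left(80 + 68\right) + K = 148 + K$)
$\frac{1}{x{\left(E{\left(-5,-3 \right)} \right)}} = \frac{1}{148 + 13} = \frac{1}{161}$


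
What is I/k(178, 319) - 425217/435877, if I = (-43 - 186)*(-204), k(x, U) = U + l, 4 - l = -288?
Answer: 1546355565/20486219 ≈ 75.483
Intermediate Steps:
l = 292 (l = 4 - 1*(-288) = 4 + 288 = 292)
k(x, U) = 292 + U (k(x, U) = U + 292 = 292 + U)
I = 46716 (I = -229*(-204) = 46716)
I/k(178, 319) - 425217/435877 = 46716/(292 + 319) - 425217/435877 = 46716/611 - 425217*1/435877 = 46716*(1/611) - 32709/33529 = 46716/611 - 32709/33529 = 1546355565/20486219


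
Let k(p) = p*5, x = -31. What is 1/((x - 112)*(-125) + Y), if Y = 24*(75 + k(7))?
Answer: 1/20515 ≈ 4.8745e-5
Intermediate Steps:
k(p) = 5*p
Y = 2640 (Y = 24*(75 + 5*7) = 24*(75 + 35) = 24*110 = 2640)
1/((x - 112)*(-125) + Y) = 1/((-31 - 112)*(-125) + 2640) = 1/(-143*(-125) + 2640) = 1/(17875 + 2640) = 1/20515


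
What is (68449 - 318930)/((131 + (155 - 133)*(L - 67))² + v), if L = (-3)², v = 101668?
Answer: -250481/1412693 ≈ -0.17731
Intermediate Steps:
L = 9
(68449 - 318930)/((131 + (155 - 133)*(L - 67))² + v) = (68449 - 318930)/((131 + (155 - 133)*(9 - 67))² + 101668) = -250481/((131 + 22*(-58))² + 101668) = -250481/((131 - 1276)² + 101668) = -250481/((-1145)² + 101668) = -250481/(1311025 + 101668) = -250481/1412693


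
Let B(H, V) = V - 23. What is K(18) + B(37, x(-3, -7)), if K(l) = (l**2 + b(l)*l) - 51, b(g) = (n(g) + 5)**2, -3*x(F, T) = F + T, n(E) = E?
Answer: 29326/3 ≈ 9775.3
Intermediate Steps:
x(F, T) = -F/3 - T/3 (x(F, T) = -(F + T)/3 = -F/3 - T/3)
B(H, V) = -23 + V
b(g) = (5 + g)**2 (b(g) = (g + 5)**2 = (5 + g)**2)
K(l) = -51 + l**2 + l*(5 + l)**2 (K(l) = (l**2 + (5 + l)**2*l) - 51 = (l**2 + l*(5 + l)**2) - 51 = -51 + l**2 + l*(5 + l)**2)
K(18) + B(37, x(-3, -7)) = (-51 + 18**2 + 18*(5 + 18)**2) + (-23 + (-1/3*(-3) - 1/3*(-7))) = (-51 + 324 + 18*23**2) + (-23 + (1 + 7/3)) = (-51 + 324 + 18*529) + (-23 + 10/3) = (-51 + 324 + 9522) - 59/3 = 9795 - 59/3 = 29326/3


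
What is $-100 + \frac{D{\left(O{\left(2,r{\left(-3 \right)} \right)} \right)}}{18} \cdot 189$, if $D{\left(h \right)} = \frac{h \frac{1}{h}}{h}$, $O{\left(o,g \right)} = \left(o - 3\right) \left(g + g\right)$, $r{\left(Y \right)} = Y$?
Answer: $- \frac{393}{4} \approx -98.25$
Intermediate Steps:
$O{\left(o,g \right)} = 2 g \left(-3 + o\right)$ ($O{\left(o,g \right)} = \left(-3 + o\right) 2 g = 2 g \left(-3 + o\right)$)
$D{\left(h \right)} = \frac{1}{h}$ ($D{\left(h \right)} = 1 \frac{1}{h} = \frac{1}{h}$)
$-100 + \frac{D{\left(O{\left(2,r{\left(-3 \right)} \right)} \right)}}{18} \cdot 189 = -100 + \frac{1}{2 \left(-3\right) \left(-3 + 2\right) 18} \cdot 189 = -100 + \frac{1}{2 \left(-3\right) \left(-1\right)} \frac{1}{18} \cdot 189 = -100 + \frac{1}{6} \cdot \frac{1}{18} \cdot 189 = -100 + \frac{1}{108} \cdot 189 = -100 + \frac{7}{4} = - \frac{393}{4}$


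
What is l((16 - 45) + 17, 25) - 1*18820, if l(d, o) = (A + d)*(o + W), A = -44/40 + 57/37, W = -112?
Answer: -6591301/370 ≈ -17814.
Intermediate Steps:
A = 163/370 (A = -44*1/40 + 57*(1/37) = -11/10 + 57/37 = 163/370 ≈ 0.44054)
l(d, o) = (-112 + o)*(163/370 + d) (l(d, o) = (163/370 + d)*(o - 112) = (163/370 + d)*(-112 + o) = (-112 + o)*(163/370 + d))
l((16 - 45) + 17, 25) - 1*18820 = (-9128/185 - 112*((16 - 45) + 17) + (163/370)*25 + ((16 - 45) + 17)*25) - 1*18820 = (-9128/185 - 112*(-29 + 17) + 815/74 + (-29 + 17)*25) - 18820 = (-9128/185 - 112*(-12) + 815/74 - 12*25) - 18820 = (-9128/185 + 1344 + 815/74 - 300) - 18820 = 372099/370 - 18820 = -6591301/370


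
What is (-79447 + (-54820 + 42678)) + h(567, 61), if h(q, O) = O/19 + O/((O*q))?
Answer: -986653691/10773 ≈ -91586.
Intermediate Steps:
h(q, O) = 1/q + O/19 (h(q, O) = O*(1/19) + O*(1/(O*q)) = O/19 + 1/q = 1/q + O/19)
(-79447 + (-54820 + 42678)) + h(567, 61) = (-79447 + (-54820 + 42678)) + (1/567 + (1/19)*61) = (-79447 - 12142) + (1/567 + 61/19) = -91589 + 34606/10773 = -986653691/10773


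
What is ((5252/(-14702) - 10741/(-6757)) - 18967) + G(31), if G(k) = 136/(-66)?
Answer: -31090799461256/1639133331 ≈ -18968.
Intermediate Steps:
G(k) = -68/33 (G(k) = 136*(-1/66) = -68/33)
((5252/(-14702) - 10741/(-6757)) - 18967) + G(31) = ((5252/(-14702) - 10741/(-6757)) - 18967) - 68/33 = ((5252*(-1/14702) - 10741*(-1/6757)) - 18967) - 68/33 = ((-2626/7351 + 10741/6757) - 18967) - 68/33 = (61213209/49670707 - 18967) - 68/33 = -942043086460/49670707 - 68/33 = -31090799461256/1639133331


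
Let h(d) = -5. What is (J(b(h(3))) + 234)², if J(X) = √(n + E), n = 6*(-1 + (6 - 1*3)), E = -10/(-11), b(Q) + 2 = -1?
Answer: (2574 + √1562)²/121 ≈ 56450.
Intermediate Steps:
b(Q) = -3 (b(Q) = -2 - 1 = -3)
E = 10/11 (E = -10*(-1/11) = 10/11 ≈ 0.90909)
n = 12 (n = 6*(-1 + (6 - 3)) = 6*(-1 + 3) = 6*2 = 12)
J(X) = √1562/11 (J(X) = √(12 + 10/11) = √(142/11) = √1562/11)
(J(b(h(3))) + 234)² = (√1562/11 + 234)² = (234 + √1562/11)²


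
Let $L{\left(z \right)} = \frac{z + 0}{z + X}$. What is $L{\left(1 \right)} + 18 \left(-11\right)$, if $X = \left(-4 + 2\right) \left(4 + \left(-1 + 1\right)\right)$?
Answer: $- \frac{1387}{7} \approx -198.14$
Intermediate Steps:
$X = -8$ ($X = - 2 \left(4 + 0\right) = \left(-2\right) 4 = -8$)
$L{\left(z \right)} = \frac{z}{-8 + z}$ ($L{\left(z \right)} = \frac{z + 0}{z - 8} = \frac{z}{-8 + z}$)
$L{\left(1 \right)} + 18 \left(-11\right) = 1 \frac{1}{-8 + 1} + 18 \left(-11\right) = 1 \frac{1}{-7} - 198 = 1 \left(- \frac{1}{7}\right) - 198 = - \frac{1}{7} - 198 = - \frac{1387}{7}$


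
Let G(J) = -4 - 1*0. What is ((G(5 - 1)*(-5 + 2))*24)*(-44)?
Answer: -12672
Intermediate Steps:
G(J) = -4 (G(J) = -4 + 0 = -4)
((G(5 - 1)*(-5 + 2))*24)*(-44) = (-4*(-5 + 2)*24)*(-44) = (-4*(-3)*24)*(-44) = (12*24)*(-44) = 288*(-44) = -12672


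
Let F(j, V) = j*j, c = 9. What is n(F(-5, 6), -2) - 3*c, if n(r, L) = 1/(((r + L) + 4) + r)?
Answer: -1403/52 ≈ -26.981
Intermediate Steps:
F(j, V) = j²
n(r, L) = 1/(4 + L + 2*r) (n(r, L) = 1/(((L + r) + 4) + r) = 1/((4 + L + r) + r) = 1/(4 + L + 2*r))
n(F(-5, 6), -2) - 3*c = 1/(4 - 2 + 2*(-5)²) - 3*9 = 1/(4 - 2 + 2*25) - 27 = 1/(4 - 2 + 50) - 27 = 1/52 - 27 = -1403/52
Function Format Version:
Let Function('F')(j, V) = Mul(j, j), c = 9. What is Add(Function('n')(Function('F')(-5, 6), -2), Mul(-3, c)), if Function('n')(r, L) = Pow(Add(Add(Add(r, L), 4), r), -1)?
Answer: Rational(-1403, 52) ≈ -26.981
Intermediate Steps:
Function('F')(j, V) = Pow(j, 2)
Function('n')(r, L) = Pow(Add(4, L, Mul(2, r)), -1) (Function('n')(r, L) = Pow(Add(Add(Add(L, r), 4), r), -1) = Pow(Add(Add(4, L, r), r), -1) = Pow(Add(4, L, Mul(2, r)), -1))
Add(Function('n')(Function('F')(-5, 6), -2), Mul(-3, c)) = Add(Pow(Add(4, -2, Mul(2, Pow(-5, 2))), -1), Mul(-3, 9)) = Add(Pow(Add(4, -2, Mul(2, 25)), -1), -27) = Add(Pow(Add(4, -2, 50), -1), -27) = Add(Pow(52, -1), -27) = Add(Rational(1, 52), -27) = Rational(-1403, 52)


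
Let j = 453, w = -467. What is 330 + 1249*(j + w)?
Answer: -17156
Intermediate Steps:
330 + 1249*(j + w) = 330 + 1249*(453 - 467) = 330 + 1249*(-14) = 330 - 17486 = -17156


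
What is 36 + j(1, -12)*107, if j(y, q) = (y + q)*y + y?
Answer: -1034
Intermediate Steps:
j(y, q) = y + y*(q + y) (j(y, q) = (q + y)*y + y = y*(q + y) + y = y + y*(q + y))
36 + j(1, -12)*107 = 36 + (1*(1 - 12 + 1))*107 = 36 + (1*(-10))*107 = 36 - 10*107 = 36 - 1070 = -1034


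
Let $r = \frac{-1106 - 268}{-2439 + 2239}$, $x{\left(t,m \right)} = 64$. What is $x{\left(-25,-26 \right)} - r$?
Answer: $\frac{5713}{100} \approx 57.13$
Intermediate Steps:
$r = \frac{687}{100}$ ($r = - \frac{1374}{-200} = \left(-1374\right) \left(- \frac{1}{200}\right) = \frac{687}{100} \approx 6.87$)
$x{\left(-25,-26 \right)} - r = 64 - \frac{687}{100} = \frac{5713}{100}$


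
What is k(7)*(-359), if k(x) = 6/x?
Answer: -2154/7 ≈ -307.71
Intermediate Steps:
k(7)*(-359) = (6/7)*(-359) = -2154/7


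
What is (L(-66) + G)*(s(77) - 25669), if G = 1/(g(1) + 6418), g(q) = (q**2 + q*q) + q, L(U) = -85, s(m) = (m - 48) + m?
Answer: 13951876392/6421 ≈ 2.1729e+6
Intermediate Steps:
s(m) = -48 + 2*m (s(m) = (-48 + m) + m = -48 + 2*m)
g(q) = q + 2*q**2 (g(q) = (q**2 + q**2) + q = 2*q**2 + q = q + 2*q**2)
G = 1/6421 (G = 1/(1*(1 + 2*1) + 6418) = 1/(1*(1 + 2) + 6418) = 1/(1*3 + 6418) = 1/(3 + 6418) = 1/6421 ≈ 0.00015574)
(L(-66) + G)*(s(77) - 25669) = (-85 + 1/6421)*((-48 + 2*77) - 25669) = -545784*((-48 + 154) - 25669)/6421 = -545784*(106 - 25669)/6421 = -545784/6421*(-25563) = 13951876392/6421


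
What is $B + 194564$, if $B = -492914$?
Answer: $-298350$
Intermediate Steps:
$B + 194564 = -492914 + 194564 = -298350$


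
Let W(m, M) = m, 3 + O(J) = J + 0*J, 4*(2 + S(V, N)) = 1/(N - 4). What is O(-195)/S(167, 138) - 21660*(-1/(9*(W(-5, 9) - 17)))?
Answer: -40454/3927 ≈ -10.301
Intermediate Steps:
S(V, N) = -2 + 1/(4*(-4 + N)) (S(V, N) = -2 + 1/(4*(N - 4)) = -2 + 1/(4*(-4 + N)))
O(J) = -3 + J (O(J) = -3 + (J + 0*J) = -3 + (J + 0) = -3 + J)
O(-195)/S(167, 138) - 21660*(-1/(9*(W(-5, 9) - 17))) = (-3 - 195)/(((33 - 8*138)/(4*(-4 + 138)))) - 21660*(-1/(9*(-5 - 17))) = -198*536/(33 - 1104) - 21660/((-9*(-22))) = -198/((¼)*(1/134)*(-1071)) - 21660/198 = -198/(-1071/536) - 21660*1/198 = -198*(-536/1071) - 3610/33 = 11792/119 - 3610/33 = -40454/3927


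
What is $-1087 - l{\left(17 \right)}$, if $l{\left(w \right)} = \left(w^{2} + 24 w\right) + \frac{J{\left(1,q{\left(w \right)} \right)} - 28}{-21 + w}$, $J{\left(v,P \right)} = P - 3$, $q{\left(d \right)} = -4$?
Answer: $- \frac{7171}{4} \approx -1792.8$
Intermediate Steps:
$J{\left(v,P \right)} = -3 + P$
$l{\left(w \right)} = w^{2} - \frac{35}{-21 + w} + 24 w$ ($l{\left(w \right)} = \left(w^{2} + 24 w\right) + \frac{\left(-3 - 4\right) - 28}{-21 + w} = \left(w^{2} + 24 w\right) + \frac{-7 - 28}{-21 + w} = \left(w^{2} + 24 w\right) - \frac{35}{-21 + w} = w^{2} - \frac{35}{-21 + w} + 24 w$)
$-1087 - l{\left(17 \right)} = -1087 - \frac{-35 + 17^{3} - 8568 + 3 \cdot 17^{2}}{-21 + 17} = -1087 - \frac{-35 + 4913 - 8568 + 3 \cdot 289}{-4} = -1087 - - \frac{-35 + 4913 - 8568 + 867}{4} = -1087 - \left(- \frac{1}{4}\right) \left(-2823\right) = -1087 - \frac{2823}{4} = - \frac{7171}{4}$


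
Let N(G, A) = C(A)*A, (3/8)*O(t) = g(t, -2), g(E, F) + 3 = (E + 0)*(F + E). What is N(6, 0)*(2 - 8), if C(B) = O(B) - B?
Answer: 0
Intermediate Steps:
g(E, F) = -3 + E*(E + F) (g(E, F) = -3 + (E + 0)*(F + E) = -3 + E*(E + F))
O(t) = -8 - 16*t/3 + 8*t²/3 (O(t) = 8*(-3 + t² + t*(-2))/3 = 8*(-3 + t² - 2*t)/3 = -8 - 16*t/3 + 8*t²/3)
C(B) = -8 - 19*B/3 + 8*B²/3 (C(B) = (-8 - 16*B/3 + 8*B²/3) - B = -8 - 19*B/3 + 8*B²/3)
N(G, A) = A*(-8 - 19*A/3 + 8*A²/3) (N(G, A) = (-8 - 19*A/3 + 8*A²/3)*A = A*(-8 - 19*A/3 + 8*A²/3))
N(6, 0)*(2 - 8) = ((⅓)*0*(-24 - 19*0 + 8*0²))*(2 - 8) = ((⅓)*0*(-24 + 0 + 8*0))*(-6) = ((⅓)*0*(-24 + 0 + 0))*(-6) = ((⅓)*0*(-24))*(-6) = 0*(-6) = 0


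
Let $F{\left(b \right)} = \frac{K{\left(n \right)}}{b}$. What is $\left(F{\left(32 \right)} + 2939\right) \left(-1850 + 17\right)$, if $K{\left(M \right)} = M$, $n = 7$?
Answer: $- \frac{172402815}{32} \approx -5.3876 \cdot 10^{6}$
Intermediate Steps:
$F{\left(b \right)} = \frac{7}{b}$
$\left(F{\left(32 \right)} + 2939\right) \left(-1850 + 17\right) = \left(\frac{7}{32} + 2939\right) \left(-1850 + 17\right) = \left(7 \cdot \frac{1}{32} + 2939\right) \left(-1833\right) = \left(\frac{7}{32} + 2939\right) \left(-1833\right) = \frac{94055}{32} \left(-1833\right) = - \frac{172402815}{32}$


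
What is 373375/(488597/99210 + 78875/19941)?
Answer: 82073907278750/1952033503 ≈ 42045.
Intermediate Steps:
373375/(488597/99210 + 78875/19941) = 373375/(1952033503/219816290) = 373375*(219816290/1952033503) = 82073907278750/1952033503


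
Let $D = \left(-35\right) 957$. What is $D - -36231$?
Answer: $2736$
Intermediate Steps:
$D = -33495$
$D - -36231 = -33495 - -36231 = -33495 + 36231 = 2736$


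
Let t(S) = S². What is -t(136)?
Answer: -18496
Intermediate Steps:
-t(136) = -1*136² = -1*18496 = -18496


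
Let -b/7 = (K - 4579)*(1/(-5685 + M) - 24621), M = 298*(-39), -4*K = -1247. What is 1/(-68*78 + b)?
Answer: -17307/12728485788824 ≈ -1.3597e-9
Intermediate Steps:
K = 1247/4 (K = -¼*(-1247) = 1247/4 ≈ 311.75)
M = -11622
b = -12728393992496/17307 (b = -7*(1247/4 - 4579)*(1/(-5685 - 11622) - 24621) = -(-119483)*(1/(-17307) - 24621)/4 = -(-119483)*(-1/17307 - 24621)/4 = -(-119483)*(-426115648)/(4*17307) = -7*1818341998928/17307 = -12728393992496/17307 ≈ -7.3545e+8)
1/(-68*78 + b) = 1/(-68*78 - 12728393992496/17307) = 1/(-5304 - 12728393992496/17307) = 1/(-12728485788824/17307) = -17307/12728485788824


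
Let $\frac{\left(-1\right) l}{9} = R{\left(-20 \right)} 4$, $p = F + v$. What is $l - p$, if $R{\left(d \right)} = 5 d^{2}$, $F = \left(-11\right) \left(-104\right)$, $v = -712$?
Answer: $-72432$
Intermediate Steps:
$F = 1144$
$p = 432$ ($p = 1144 - 712 = 432$)
$l = -72000$ ($l = - 9 \cdot 5 \left(-20\right)^{2} \cdot 4 = - 9 \cdot 5 \cdot 400 \cdot 4 = - 9 \cdot 2000 \cdot 4 = \left(-9\right) 8000 = -72000$)
$l - p = -72000 - 432 = -72432$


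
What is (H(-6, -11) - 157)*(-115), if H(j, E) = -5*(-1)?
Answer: 17480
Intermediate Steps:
H(j, E) = 5
(H(-6, -11) - 157)*(-115) = (5 - 157)*(-115) = -152*(-115) = 17480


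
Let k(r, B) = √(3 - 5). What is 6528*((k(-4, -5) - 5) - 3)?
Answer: -52224 + 6528*I*√2 ≈ -52224.0 + 9232.0*I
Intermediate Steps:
k(r, B) = I*√2 (k(r, B) = √(-2) = I*√2)
6528*((k(-4, -5) - 5) - 3) = 6528*((I*√2 - 5) - 3) = 6528*((-5 + I*√2) - 3) = 6528*(-8 + I*√2) = -52224 + 6528*I*√2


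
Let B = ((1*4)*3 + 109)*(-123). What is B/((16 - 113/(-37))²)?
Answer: -6791609/165675 ≈ -40.994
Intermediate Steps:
B = -14883 (B = (4*3 + 109)*(-123) = (12 + 109)*(-123) = 121*(-123) = -14883)
B/((16 - 113/(-37))²) = -14883/(16 - 113/(-37))² = -14883/(16 - 113*(-1/37))² = -14883/(16 + 113/37)² = -14883/((705/37)²) = -14883/497025/1369 = -14883*1369/497025 = -6791609/165675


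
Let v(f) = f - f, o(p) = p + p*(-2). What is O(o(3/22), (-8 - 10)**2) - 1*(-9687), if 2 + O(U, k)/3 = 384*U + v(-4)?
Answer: 104763/11 ≈ 9523.9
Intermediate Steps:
o(p) = -p (o(p) = p - 2*p = -p)
v(f) = 0
O(U, k) = -6 + 1152*U (O(U, k) = -6 + 3*(384*U + 0) = -6 + 3*(384*U) = -6 + 1152*U)
O(o(3/22), (-8 - 10)**2) - 1*(-9687) = (-6 + 1152*(-3/22)) - 1*(-9687) = (-6 + 1152*(-3/22)) + 9687 = (-6 - 1728/11) + 9687 = -1794/11 + 9687 = 104763/11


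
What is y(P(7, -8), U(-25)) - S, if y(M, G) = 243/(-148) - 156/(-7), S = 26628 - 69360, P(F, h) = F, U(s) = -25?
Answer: 44291739/1036 ≈ 42753.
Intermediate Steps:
S = -42732
y(M, G) = 21387/1036 (y(M, G) = 243*(-1/148) - 156*(-⅐) = -243/148 + 156/7 = 21387/1036)
y(P(7, -8), U(-25)) - S = 21387/1036 - 1*(-42732) = 21387/1036 + 42732 = 44291739/1036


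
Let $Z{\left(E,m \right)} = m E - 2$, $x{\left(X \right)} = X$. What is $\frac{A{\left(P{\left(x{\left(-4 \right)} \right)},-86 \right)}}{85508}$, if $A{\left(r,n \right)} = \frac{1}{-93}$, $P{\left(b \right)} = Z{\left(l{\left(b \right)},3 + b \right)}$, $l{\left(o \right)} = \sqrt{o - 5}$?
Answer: $- \frac{1}{7952244} \approx -1.2575 \cdot 10^{-7}$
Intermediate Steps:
$l{\left(o \right)} = \sqrt{-5 + o}$
$Z{\left(E,m \right)} = -2 + E m$ ($Z{\left(E,m \right)} = E m - 2 = -2 + E m$)
$P{\left(b \right)} = -2 + \sqrt{-5 + b} \left(3 + b\right)$
$A{\left(r,n \right)} = - \frac{1}{93}$
$\frac{A{\left(P{\left(x{\left(-4 \right)} \right)},-86 \right)}}{85508} = - \frac{1}{93 \cdot 85508} = \left(- \frac{1}{93}\right) \frac{1}{85508} = - \frac{1}{7952244}$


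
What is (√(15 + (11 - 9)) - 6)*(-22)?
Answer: 132 - 22*√17 ≈ 41.292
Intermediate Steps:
(√(15 + (11 - 9)) - 6)*(-22) = (√(15 + 2) - 6)*(-22) = (√17 - 6)*(-22) = (-6 + √17)*(-22) = 132 - 22*√17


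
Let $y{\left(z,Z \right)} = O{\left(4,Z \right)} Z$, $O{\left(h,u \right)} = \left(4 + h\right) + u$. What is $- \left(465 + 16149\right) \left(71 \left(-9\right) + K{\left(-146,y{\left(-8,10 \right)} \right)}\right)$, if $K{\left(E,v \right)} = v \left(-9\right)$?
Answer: $37531026$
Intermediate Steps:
$O{\left(h,u \right)} = 4 + h + u$
$y{\left(z,Z \right)} = Z \left(8 + Z\right)$ ($y{\left(z,Z \right)} = \left(4 + 4 + Z\right) Z = \left(8 + Z\right) Z = Z \left(8 + Z\right)$)
$K{\left(E,v \right)} = - 9 v$
$- \left(465 + 16149\right) \left(71 \left(-9\right) + K{\left(-146,y{\left(-8,10 \right)} \right)}\right) = - \left(465 + 16149\right) \left(71 \left(-9\right) - 9 \cdot 10 \left(8 + 10\right)\right) = - 16614 \left(-639 - 9 \cdot 10 \cdot 18\right) = - 16614 \left(-639 - 1620\right) = - 16614 \left(-2259\right) = \left(-1\right) \left(-37531026\right) = 37531026$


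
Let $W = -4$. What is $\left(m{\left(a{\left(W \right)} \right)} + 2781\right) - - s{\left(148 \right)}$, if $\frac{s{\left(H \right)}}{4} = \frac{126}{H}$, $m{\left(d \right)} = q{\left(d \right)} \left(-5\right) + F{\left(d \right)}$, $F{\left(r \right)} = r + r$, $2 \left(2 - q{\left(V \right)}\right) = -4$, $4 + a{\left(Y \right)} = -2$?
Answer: $\frac{101839}{37} \approx 2752.4$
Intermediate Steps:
$a{\left(Y \right)} = -6$ ($a{\left(Y \right)} = -4 - 2 = -6$)
$q{\left(V \right)} = 4$ ($q{\left(V \right)} = 2 - -2 = 2 + 2 = 4$)
$F{\left(r \right)} = 2 r$
$m{\left(d \right)} = -20 + 2 d$ ($m{\left(d \right)} = 4 \left(-5\right) + 2 d = -20 + 2 d$)
$s{\left(H \right)} = \frac{504}{H}$ ($s{\left(H \right)} = 4 \frac{126}{H} = \frac{504}{H}$)
$\left(m{\left(a{\left(W \right)} \right)} + 2781\right) - - s{\left(148 \right)} = \left(\left(-20 + 2 \left(-6\right)\right) + 2781\right) - - \frac{504}{148} = \left(\left(-20 - 12\right) + 2781\right) - - \frac{504}{148} = \left(-32 + 2781\right) - \left(-1\right) \frac{126}{37} = 2749 - - \frac{126}{37} = 2749 + \frac{126}{37} = \frac{101839}{37}$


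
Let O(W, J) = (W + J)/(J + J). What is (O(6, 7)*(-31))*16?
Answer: -3224/7 ≈ -460.57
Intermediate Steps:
O(W, J) = (J + W)/(2*J) (O(W, J) = (J + W)/((2*J)) = (J + W)*(1/(2*J)) = (J + W)/(2*J))
(O(6, 7)*(-31))*16 = (((½)*(7 + 6)/7)*(-31))*16 = (((½)*(⅐)*13)*(-31))*16 = ((13/14)*(-31))*16 = -403/14*16 = -3224/7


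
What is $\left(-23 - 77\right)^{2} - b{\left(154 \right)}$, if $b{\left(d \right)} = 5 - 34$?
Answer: $10029$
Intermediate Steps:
$b{\left(d \right)} = -29$
$\left(-23 - 77\right)^{2} - b{\left(154 \right)} = \left(-23 - 77\right)^{2} - -29 = \left(-100\right)^{2} + 29 = 10000 + 29 = 10029$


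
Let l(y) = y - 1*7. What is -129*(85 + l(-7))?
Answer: -9159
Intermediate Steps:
l(y) = -7 + y (l(y) = y - 7 = -7 + y)
-129*(85 + l(-7)) = -129*(85 + (-7 - 7)) = -129*(85 - 14) = -129*71 = -9159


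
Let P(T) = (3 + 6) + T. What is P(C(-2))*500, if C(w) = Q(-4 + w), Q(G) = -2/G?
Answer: 14000/3 ≈ 4666.7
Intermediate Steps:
C(w) = -2/(-4 + w)
P(T) = 9 + T
P(C(-2))*500 = (9 - 2/(-4 - 2))*500 = (9 - 2/(-6))*500 = (9 - 2*(-1/6))*500 = (9 + 1/3)*500 = (28/3)*500 = 14000/3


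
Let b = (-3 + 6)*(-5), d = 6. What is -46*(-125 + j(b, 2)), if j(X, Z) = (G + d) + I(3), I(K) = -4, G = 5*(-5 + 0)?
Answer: 6808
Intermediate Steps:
G = -25 (G = 5*(-5) = -25)
b = -15 (b = 3*(-5) = -15)
j(X, Z) = -23 (j(X, Z) = (-25 + 6) - 4 = -19 - 4 = -23)
-46*(-125 + j(b, 2)) = -46*(-125 - 23) = -46*(-148) = 6808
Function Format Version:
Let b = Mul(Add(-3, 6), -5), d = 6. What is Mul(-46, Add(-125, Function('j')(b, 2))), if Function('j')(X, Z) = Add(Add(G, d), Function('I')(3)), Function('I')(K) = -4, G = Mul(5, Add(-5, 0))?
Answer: 6808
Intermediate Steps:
G = -25 (G = Mul(5, -5) = -25)
b = -15 (b = Mul(3, -5) = -15)
Function('j')(X, Z) = -23 (Function('j')(X, Z) = Add(Add(-25, 6), -4) = Add(-19, -4) = -23)
Mul(-46, Add(-125, Function('j')(b, 2))) = Mul(-46, Add(-125, -23)) = Mul(-46, -148) = 6808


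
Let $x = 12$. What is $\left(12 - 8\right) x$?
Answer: $48$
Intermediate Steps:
$\left(12 - 8\right) x = \left(12 - 8\right) 12 = 4 \cdot 12 = 48$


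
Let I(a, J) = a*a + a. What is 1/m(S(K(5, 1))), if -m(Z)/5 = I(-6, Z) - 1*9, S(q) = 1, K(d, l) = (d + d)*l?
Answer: -1/105 ≈ -0.0095238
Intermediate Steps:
K(d, l) = 2*d*l (K(d, l) = (2*d)*l = 2*d*l)
I(a, J) = a + a**2 (I(a, J) = a**2 + a = a + a**2)
m(Z) = -105 (m(Z) = -5*(-6*(1 - 6) - 1*9) = -5*(-6*(-5) - 9) = -5*(30 - 9) = -5*21 = -105)
1/m(S(K(5, 1))) = 1/(-105) = -1/105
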